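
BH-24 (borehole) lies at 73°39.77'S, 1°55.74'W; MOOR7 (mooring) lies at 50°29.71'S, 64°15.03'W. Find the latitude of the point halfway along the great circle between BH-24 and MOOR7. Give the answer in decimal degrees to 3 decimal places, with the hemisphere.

BH-24: φ = -73.66283°, λ = -1.92900°
MOOR7: φ = -50.49517°, λ = -64.25050°
Bx = cos φ₂ cos Δλ = 0.295495,  By = cos φ₂ sin Δλ = -0.563348
φₘ = atan2(sin φ₁ + sin φ₂, √((cos φ₁ + Bx)² + By²)) = -65.02768°
λₘ = λ₁ + atan2(By, cos φ₁ + Bx) = -46.25383°

65.028°S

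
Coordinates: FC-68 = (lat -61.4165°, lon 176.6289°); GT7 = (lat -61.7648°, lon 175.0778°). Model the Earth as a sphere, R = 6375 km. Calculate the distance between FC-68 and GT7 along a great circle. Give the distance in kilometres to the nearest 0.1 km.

Δφ = -0.3483°,  Δλ = -1.5511°
a = sin²(Δφ/2) + cos φ₁ cos φ₂ sin²(Δλ/2) = 0.000051
c = 2·arcsin(√a) = 0.014242 rad = 0.8160°
d = R·c = 6375 × 0.014242 = 90.8 km

90.8 km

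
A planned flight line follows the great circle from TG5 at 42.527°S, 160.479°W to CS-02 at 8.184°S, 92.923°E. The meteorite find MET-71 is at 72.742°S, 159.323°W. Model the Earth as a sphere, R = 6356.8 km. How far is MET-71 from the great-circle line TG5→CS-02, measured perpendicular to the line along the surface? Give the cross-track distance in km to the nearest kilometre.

δ₁₃ = central angle TG5→MET-71 = 0.527440 rad  (haversine)
θ₁₃ = bearing TG5→MET-71 = 179.319°,  θ₁₂ = bearing TG5→CS-02 = 252.668°
dₓₜ = R·arcsin(sin δ₁₃ · sin(θ₁₃ − θ₁₂)) = 6356.8·arcsin(0.50332·sin(-73.349°)) = -3198.648 km
|dₓₜ| = 3198.648 km

3199 km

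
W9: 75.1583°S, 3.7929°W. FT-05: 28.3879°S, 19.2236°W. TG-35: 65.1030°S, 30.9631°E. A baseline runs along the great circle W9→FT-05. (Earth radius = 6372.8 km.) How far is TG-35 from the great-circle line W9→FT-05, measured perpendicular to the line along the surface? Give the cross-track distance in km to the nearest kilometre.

δ₁₃ = central angle W9→TG-35 = 0.263822 rad  (haversine)
θ₁₃ = bearing W9→TG-35 = 66.975°,  θ₁₂ = bearing W9→FT-05 = 341.460°
dₓₜ = R·arcsin(sin δ₁₃ · sin(θ₁₃ − θ₁₂)) = 6372.8·arcsin(0.26077·sin(-274.485°)) = 1676.014 km
|dₓₜ| = 1676.014 km

1676 km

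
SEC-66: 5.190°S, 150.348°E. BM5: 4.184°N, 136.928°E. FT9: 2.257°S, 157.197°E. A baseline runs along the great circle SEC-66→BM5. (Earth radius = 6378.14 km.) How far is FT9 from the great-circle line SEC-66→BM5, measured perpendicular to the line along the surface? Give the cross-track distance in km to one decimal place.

699.2 km

δ₁₃ = central angle SEC-66→FT9 = 0.129793 rad  (haversine)
θ₁₃ = bearing SEC-66→FT9 = 67.023°,  θ₁₂ = bearing SEC-66→BM5 = 304.723°
dₓₜ = R·arcsin(sin δ₁₃ · sin(θ₁₃ − θ₁₂)) = 6378.14·arcsin(0.12943·sin(-237.700°)) = 699.174 km
|dₓₜ| = 699.174 km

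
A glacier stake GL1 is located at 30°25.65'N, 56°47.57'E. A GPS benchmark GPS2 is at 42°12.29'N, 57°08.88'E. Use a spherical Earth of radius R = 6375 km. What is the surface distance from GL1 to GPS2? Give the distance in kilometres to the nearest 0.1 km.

GL1: φ = +30.42750°, λ = +56.79283°
GPS2: φ = +42.20483°, λ = +57.14800°
Δφ = 11.7773°,  Δλ = 0.3552°
a = sin²(Δφ/2) + cos φ₁ cos φ₂ sin²(Δλ/2) = 0.010532
c = 2·arcsin(√a) = 0.205613 rad = 11.7808°
d = R·c = 6375 × 0.205613 = 1310.8 km

1310.8 km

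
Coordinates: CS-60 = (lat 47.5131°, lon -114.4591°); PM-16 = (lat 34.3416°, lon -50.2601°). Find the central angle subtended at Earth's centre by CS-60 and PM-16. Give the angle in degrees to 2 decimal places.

Δφ = -13.1715°,  Δλ = 64.1990°
a = sin²(Δφ/2) + cos φ₁ cos φ₂ sin²(Δλ/2) = 0.170632
c = 2·arcsin(√a) = 0.851659 rad = 48.7964°

48.80°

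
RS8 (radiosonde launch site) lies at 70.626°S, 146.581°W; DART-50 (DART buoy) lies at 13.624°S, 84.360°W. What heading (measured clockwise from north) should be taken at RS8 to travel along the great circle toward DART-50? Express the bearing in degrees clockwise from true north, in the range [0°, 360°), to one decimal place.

Δλ = 62.2210°
y = sin Δλ · cos φ₂ = 0.859857
x = cos φ₁ sin φ₂ − sin φ₁ cos φ₂ cos Δλ = 0.349160
θ = atan2(y, x) = 67.8995° → 67.8995° (mod 360°)

67.9°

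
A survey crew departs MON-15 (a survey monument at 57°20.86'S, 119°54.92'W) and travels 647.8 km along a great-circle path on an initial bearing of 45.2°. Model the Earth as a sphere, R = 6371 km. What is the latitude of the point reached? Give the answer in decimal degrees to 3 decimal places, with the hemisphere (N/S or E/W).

MON-15: φ = -57.34767°, λ = -119.91533°
δ = d/R = 647.8/6371 = 0.101679 rad
φ₂ = arcsin(sin φ₁ cos δ + cos φ₁ sin δ cos θ)
   = arcsin(-0.84196·0.99484 + 0.53954·0.10150·0.70463) = -53.03677°
λ₂ = λ₁ + atan2(sin θ sin δ cos φ₁, cos δ − sin φ₁ sin φ₂) = -113.03588°

53.037°S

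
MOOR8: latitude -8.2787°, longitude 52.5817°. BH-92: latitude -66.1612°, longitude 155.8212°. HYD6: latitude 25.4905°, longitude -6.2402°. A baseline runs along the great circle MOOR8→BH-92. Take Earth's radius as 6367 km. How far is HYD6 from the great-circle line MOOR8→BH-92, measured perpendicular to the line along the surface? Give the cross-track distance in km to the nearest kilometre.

3450 km

δ₁₃ = central angle MOOR8→HYD6 = 1.158768 rad  (haversine)
θ₁₃ = bearing MOOR8→HYD6 = 302.562°,  θ₁₂ = bearing MOOR8→BH-92 = 156.813°
dₓₜ = R·arcsin(sin δ₁₃ · sin(θ₁₃ − θ₁₂)) = 6367·arcsin(0.91631·sin(145.749°)) = 3449.930 km
|dₓₜ| = 3449.930 km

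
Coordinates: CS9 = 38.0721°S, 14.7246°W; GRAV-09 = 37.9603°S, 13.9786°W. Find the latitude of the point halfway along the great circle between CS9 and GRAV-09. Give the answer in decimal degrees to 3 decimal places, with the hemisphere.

38.017°S

Bx = cos φ₂ cos Δλ = 0.788370,  By = cos φ₂ sin Δλ = 0.010265
φₘ = atan2(sin φ₁ + sin φ₂, √((cos φ₁ + Bx)² + By²)) = -38.01679°
λₘ = λ₁ + atan2(By, cos φ₁ + Bx) = -14.35132°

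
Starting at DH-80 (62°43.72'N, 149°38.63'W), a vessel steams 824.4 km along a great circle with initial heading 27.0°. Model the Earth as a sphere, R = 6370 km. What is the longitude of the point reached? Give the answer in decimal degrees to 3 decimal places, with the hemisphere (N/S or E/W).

140.198°W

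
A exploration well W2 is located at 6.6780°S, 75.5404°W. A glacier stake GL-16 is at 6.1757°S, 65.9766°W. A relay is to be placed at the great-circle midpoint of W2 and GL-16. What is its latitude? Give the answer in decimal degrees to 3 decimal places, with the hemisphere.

Bx = cos φ₂ cos Δλ = 0.980379,  By = cos φ₂ sin Δλ = 0.165182
φₘ = atan2(sin φ₁ + sin φ₂, √((cos φ₁ + Bx)² + By²)) = -6.44911°
λₘ = λ₁ + atan2(By, cos φ₁ + Bx) = -70.75613°

6.449°S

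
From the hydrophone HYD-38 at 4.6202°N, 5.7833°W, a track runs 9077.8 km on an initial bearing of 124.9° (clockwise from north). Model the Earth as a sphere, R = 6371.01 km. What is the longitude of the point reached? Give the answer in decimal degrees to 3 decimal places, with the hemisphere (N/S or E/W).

71.002°E

δ = d/R = 9077.8/6371.01 = 1.424860 rad
φ₂ = arcsin(sin φ₁ cos δ + cos φ₁ sin δ cos θ)
   = arcsin(0.08055·0.14542 + 0.99675·0.98937·-0.57215) = -33.53946°
λ₂ = λ₁ + atan2(sin θ sin δ cos φ₁, cos δ − sin φ₁ sin φ₂) = 71.00181°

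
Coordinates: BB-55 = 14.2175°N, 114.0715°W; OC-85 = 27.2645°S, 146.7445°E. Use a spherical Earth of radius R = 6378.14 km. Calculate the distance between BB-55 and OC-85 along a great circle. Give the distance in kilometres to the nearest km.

Δφ = -41.4820°,  Δλ = -99.1840°
a = sin²(Δφ/2) + cos φ₁ cos φ₂ sin²(Δλ/2) = 0.625019
c = 2·arcsin(√a) = 1.823517 rad = 104.4798°
d = R·c = 6378.14 × 1.823517 = 11630.6 km

11631 km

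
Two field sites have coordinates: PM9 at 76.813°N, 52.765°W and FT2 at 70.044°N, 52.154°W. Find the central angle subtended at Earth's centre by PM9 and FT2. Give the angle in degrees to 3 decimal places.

Δφ = -6.7690°,  Δλ = 0.6110°
a = sin²(Δφ/2) + cos φ₁ cos φ₂ sin²(Δλ/2) = 0.003488
c = 2·arcsin(√a) = 0.118179 rad = 6.7712°

6.771°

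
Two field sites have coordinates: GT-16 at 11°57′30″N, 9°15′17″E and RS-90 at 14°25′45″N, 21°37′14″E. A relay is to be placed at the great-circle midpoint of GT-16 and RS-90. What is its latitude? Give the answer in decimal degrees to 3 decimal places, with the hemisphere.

GT-16: φ = +11.95833°, λ = +9.25472°
RS-90: φ = +14.42917°, λ = +21.62056°
Bx = cos φ₂ cos Δλ = 0.945988,  By = cos φ₂ sin Δλ = 0.207398
φₘ = atan2(sin φ₁ + sin φ₂, √((cos φ₁ + Bx)² + By²)) = 13.26822°
λₘ = λ₁ + atan2(By, cos φ₁ + Bx) = 15.40626°

13.268°N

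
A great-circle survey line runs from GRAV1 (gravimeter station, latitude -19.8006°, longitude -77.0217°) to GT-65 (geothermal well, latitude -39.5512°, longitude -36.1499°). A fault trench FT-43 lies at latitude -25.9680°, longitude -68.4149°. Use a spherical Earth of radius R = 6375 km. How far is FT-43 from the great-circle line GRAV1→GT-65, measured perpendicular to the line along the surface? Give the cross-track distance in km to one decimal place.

18.8 km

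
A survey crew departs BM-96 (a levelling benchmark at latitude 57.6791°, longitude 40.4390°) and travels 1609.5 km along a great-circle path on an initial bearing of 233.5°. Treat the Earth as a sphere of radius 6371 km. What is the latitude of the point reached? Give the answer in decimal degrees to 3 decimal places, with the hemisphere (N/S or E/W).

47.625°N

δ = d/R = 1609.5/6371 = 0.252629 rad
φ₂ = arcsin(sin φ₁ cos δ + cos φ₁ sin δ cos θ)
   = arcsin(0.84507·0.96826 + 0.53466·0.24995·-0.59482) = 47.62521°
λ₂ = λ₁ + atan2(sin θ sin δ cos φ₁, cos δ − sin φ₁ sin φ₂) = 23.09443°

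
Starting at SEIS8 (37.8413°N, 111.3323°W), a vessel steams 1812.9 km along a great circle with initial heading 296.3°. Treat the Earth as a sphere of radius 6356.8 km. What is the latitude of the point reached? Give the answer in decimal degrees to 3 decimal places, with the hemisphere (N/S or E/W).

43.404°N

δ = d/R = 1812.9/6356.8 = 0.285191 rad
φ₂ = arcsin(sin φ₁ cos δ + cos φ₁ sin δ cos θ)
   = arcsin(0.61348·0.95961 + 0.78971·0.28134·0.44307) = 43.40396°
λ₂ = λ₁ + atan2(sin θ sin δ cos φ₁, cos δ − sin φ₁ sin φ₂) = -131.64573°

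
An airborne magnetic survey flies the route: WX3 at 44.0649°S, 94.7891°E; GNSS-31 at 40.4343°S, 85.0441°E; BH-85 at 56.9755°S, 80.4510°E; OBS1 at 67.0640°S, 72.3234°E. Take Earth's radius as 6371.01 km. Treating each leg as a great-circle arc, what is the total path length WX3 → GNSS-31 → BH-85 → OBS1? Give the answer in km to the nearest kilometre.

WX3→GNSS-31: c = 0.140819 rad, d = 897.16 km
GNSS-31→BH-85: c = 0.293341 rad, d = 1868.88 km
BH-85→OBS1: c = 0.187866 rad, d = 1196.89 km
Total = 897.16 + 1868.88 + 1196.89 = 3962.94 km

3963 km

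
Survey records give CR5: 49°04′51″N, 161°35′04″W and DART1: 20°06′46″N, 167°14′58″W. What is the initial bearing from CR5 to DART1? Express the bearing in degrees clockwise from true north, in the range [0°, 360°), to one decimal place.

190.9°

CR5: φ = +49.08083°, λ = -161.58444°
DART1: φ = +20.11278°, λ = -167.24944°
Δλ = -5.6650°
y = sin Δλ · cos φ₂ = -0.092692
x = cos φ₁ sin φ₂ − sin φ₁ cos φ₂ cos Δλ = -0.480856
θ = atan2(y, x) = -169.0892° → 190.9108° (mod 360°)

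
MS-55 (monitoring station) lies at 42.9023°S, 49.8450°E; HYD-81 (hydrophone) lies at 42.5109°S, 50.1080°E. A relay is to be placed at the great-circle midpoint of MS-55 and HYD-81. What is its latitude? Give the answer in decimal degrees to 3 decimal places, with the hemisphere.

42.707°S

Bx = cos φ₂ cos Δλ = 0.737141,  By = cos φ₂ sin Δλ = 0.003384
φₘ = atan2(sin φ₁ + sin φ₂, √((cos φ₁ + Bx)² + By²)) = -42.70668°
λₘ = λ₁ + atan2(By, cos φ₁ + Bx) = 49.97691°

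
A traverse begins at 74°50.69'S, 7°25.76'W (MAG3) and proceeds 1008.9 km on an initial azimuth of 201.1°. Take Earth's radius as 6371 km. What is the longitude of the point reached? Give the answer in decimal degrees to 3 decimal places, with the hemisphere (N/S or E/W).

MAG3: φ = -74.84483°, λ = -7.42933°
δ = d/R = 1008.9/6371 = 0.158358 rad
φ₂ = arcsin(sin φ₁ cos δ + cos φ₁ sin δ cos θ)
   = arcsin(-0.96522·0.98749 + 0.26143·0.15770·-0.93295) = -82.57164°
λ₂ = λ₁ + atan2(sin θ sin δ cos φ₁, cos δ − sin φ₁ sin φ₂) = -33.47620°

33.476°W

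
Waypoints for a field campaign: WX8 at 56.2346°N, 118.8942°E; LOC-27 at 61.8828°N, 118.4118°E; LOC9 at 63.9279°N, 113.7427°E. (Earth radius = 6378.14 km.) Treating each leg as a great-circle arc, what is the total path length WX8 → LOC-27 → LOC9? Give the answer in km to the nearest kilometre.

958 km

WX8→LOC-27: c = 0.098674 rad, d = 629.36 km
LOC-27→LOC9: c = 0.051471 rad, d = 328.29 km
Total = 629.36 + 328.29 = 957.64 km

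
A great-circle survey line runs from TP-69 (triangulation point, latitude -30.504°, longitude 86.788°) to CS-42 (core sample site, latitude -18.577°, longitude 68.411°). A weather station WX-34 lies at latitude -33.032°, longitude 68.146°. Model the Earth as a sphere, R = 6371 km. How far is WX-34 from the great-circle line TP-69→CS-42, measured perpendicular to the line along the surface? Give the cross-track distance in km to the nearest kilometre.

1258 km

δ₁₃ = central angle TP-69→WX-34 = 0.279733 rad  (haversine)
θ₁₃ = bearing TP-69→WX-34 = 256.077°,  θ₁₂ = bearing TP-69→CS-42 = 301.360°
dₓₜ = R·arcsin(sin δ₁₃ · sin(θ₁₃ − θ₁₂)) = 6371·arcsin(0.27610·sin(-45.283°)) = -1258.112 km
|dₓₜ| = 1258.112 km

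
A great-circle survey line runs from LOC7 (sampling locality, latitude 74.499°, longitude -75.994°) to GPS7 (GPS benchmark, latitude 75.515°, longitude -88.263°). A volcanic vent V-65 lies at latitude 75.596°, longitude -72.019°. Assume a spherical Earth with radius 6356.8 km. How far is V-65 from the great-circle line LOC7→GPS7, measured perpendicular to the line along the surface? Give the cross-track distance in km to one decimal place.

158.8 km

δ₁₃ = central angle LOC7→V-65 = 0.026200 rad  (haversine)
θ₁₃ = bearing LOC7→V-65 = 41.166°,  θ₁₂ = bearing LOC7→GPS7 = 293.613°
dₓₜ = R·arcsin(sin δ₁₃ · sin(θ₁₃ − θ₁₂)) = 6356.8·arcsin(0.02620·sin(-252.448°)) = 158.795 km
|dₓₜ| = 158.795 km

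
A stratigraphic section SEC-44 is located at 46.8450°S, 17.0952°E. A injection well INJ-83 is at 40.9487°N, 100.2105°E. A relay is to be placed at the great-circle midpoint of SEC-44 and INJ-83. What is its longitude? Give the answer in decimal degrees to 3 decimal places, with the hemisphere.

Bx = cos φ₂ cos Δλ = 0.090539,  By = cos φ₂ sin Δλ = 0.749851
φₘ = atan2(sin φ₁ + sin φ₂, √((cos φ₁ + Bx)² + By²)) = -3.93335°
λₘ = λ₁ + atan2(By, cos φ₁ + Bx) = 61.16830°

61.168°E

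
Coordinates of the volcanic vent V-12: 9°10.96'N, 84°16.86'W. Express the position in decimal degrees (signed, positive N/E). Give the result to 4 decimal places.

+9.1827°, -84.2810°

lat: 9.1827° N → +9.1827°
lon: 84.2810° W → -84.2810°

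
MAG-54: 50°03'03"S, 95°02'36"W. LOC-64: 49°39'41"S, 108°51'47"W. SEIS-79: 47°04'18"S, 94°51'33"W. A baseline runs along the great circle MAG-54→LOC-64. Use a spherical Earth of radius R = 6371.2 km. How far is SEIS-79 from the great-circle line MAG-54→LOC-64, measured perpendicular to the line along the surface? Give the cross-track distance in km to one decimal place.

330.2 km

MAG-54: φ = -50.05083°, λ = -95.04333°
LOC-64: φ = -49.66139°, λ = -108.86306°
SEIS-79: φ = -47.07167°, λ = -94.85917°
δ₁₃ = central angle MAG-54→SEIS-79 = 0.052040 rad  (haversine)
θ₁₃ = bearing MAG-54→SEIS-79 = 2.412°,  θ₁₂ = bearing MAG-54→LOC-64 = 267.198°
dₓₜ = R·arcsin(sin δ₁₃ · sin(θ₁₃ − θ₁₂)) = 6371.2·arcsin(0.05202·sin(-264.786°)) = 330.182 km
|dₓₜ| = 330.182 km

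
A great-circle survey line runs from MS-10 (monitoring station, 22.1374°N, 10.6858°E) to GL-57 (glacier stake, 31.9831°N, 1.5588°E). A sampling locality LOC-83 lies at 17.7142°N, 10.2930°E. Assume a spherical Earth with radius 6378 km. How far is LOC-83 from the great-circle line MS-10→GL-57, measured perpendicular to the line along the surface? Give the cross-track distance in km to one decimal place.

332.9 km

δ₁₃ = central angle MS-10→LOC-83 = 0.077468 rad  (haversine)
θ₁₃ = bearing MS-10→LOC-83 = 184.841°,  θ₁₂ = bearing MS-10→GL-57 = 322.453°
dₓₜ = R·arcsin(sin δ₁₃ · sin(θ₁₃ − θ₁₂)) = 6378·arcsin(0.07739·sin(-137.612°)) = -332.908 km
|dₓₜ| = 332.908 km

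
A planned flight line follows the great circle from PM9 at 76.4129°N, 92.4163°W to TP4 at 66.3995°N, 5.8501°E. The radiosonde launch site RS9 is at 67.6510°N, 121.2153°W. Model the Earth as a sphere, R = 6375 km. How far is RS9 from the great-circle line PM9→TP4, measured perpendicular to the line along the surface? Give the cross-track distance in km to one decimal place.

98.8 km

δ₁₃ = central angle PM9→RS9 = 0.213566 rad  (haversine)
θ₁₃ = bearing PM9→RS9 = 239.800°,  θ₁₂ = bearing PM9→TP4 = 55.606°
dₓₜ = R·arcsin(sin δ₁₃ · sin(θ₁₃ − θ₁₂)) = 6375·arcsin(0.21195·sin(184.194°)) = -98.823 km
|dₓₜ| = 98.823 km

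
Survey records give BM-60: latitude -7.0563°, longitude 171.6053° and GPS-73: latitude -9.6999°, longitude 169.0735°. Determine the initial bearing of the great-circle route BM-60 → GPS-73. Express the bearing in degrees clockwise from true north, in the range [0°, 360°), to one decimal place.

Δλ = -2.5318°
y = sin Δλ · cos φ₂ = -0.043542
x = cos φ₁ sin φ₂ − sin φ₁ cos φ₂ cos Δλ = -0.046241
θ = atan2(y, x) = -136.7219° → 223.2781° (mod 360°)

223.3°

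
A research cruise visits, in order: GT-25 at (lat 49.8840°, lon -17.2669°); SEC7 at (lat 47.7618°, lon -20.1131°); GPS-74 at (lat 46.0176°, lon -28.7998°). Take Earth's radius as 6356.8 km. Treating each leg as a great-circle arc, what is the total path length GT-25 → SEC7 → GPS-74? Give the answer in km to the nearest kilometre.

GT-25→SEC7: c = 0.049405 rad, d = 314.06 km
SEC7→GPS-74: c = 0.107924 rad, d = 686.05 km
Total = 314.06 + 686.05 = 1000.11 km

1000 km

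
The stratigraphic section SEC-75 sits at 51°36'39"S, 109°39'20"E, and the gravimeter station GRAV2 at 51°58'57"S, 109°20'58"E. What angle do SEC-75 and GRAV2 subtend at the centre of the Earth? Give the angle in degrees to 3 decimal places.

SEC-75: φ = -51.61083°, λ = +109.65556°
GRAV2: φ = -51.98250°, λ = +109.34944°
Δφ = -0.3717°,  Δλ = -0.3061°
a = sin²(Δφ/2) + cos φ₁ cos φ₂ sin²(Δλ/2) = 0.000013
c = 2·arcsin(√a) = 0.007280 rad = 0.4171°

0.417°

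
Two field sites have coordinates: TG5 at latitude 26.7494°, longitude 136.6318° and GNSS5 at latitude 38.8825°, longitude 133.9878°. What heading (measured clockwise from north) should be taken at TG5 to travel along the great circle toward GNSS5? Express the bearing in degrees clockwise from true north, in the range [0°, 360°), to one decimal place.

Δλ = -2.6440°
y = sin Δλ · cos φ₂ = -0.035909
x = cos φ₁ sin φ₂ − sin φ₁ cos φ₂ cos Δλ = 0.210556
θ = atan2(y, x) = -9.6784° → 350.3216° (mod 360°)

350.3°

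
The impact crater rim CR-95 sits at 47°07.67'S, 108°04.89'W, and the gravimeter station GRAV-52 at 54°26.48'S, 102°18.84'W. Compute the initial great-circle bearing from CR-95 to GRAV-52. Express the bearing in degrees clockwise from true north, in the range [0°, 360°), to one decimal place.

CR-95: φ = -47.12783°, λ = -108.08150°
GRAV-52: φ = -54.44133°, λ = -102.31400°
Δλ = 5.7675°
y = sin Δλ · cos φ₂ = 0.058440
x = cos φ₁ sin φ₂ − sin φ₁ cos φ₂ cos Δλ = -0.129456
θ = atan2(y, x) = 155.7043° → 155.7043° (mod 360°)

155.7°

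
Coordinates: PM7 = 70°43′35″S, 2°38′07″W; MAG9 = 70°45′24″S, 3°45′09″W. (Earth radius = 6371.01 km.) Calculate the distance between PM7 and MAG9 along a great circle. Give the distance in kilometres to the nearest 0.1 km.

PM7: φ = -70.72639°, λ = -2.63528°
MAG9: φ = -70.75667°, λ = -3.75250°
Δφ = -0.0303°,  Δλ = -1.1172°
a = sin²(Δφ/2) + cos φ₁ cos φ₂ sin²(Δλ/2) = 0.000010
c = 2·arcsin(√a) = 0.006453 rad = 0.3697°
d = R·c = 6371.01 × 0.006453 = 41.1 km

41.1 km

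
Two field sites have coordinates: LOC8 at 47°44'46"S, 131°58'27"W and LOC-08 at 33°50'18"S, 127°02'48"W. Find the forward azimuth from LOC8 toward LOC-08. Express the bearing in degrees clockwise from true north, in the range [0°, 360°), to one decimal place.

16.7°

LOC8: φ = -47.74611°, λ = -131.97417°
LOC-08: φ = -33.83833°, λ = -127.04667°
Δλ = 4.9275°
y = sin Δλ · cos φ₂ = 0.071346
x = cos φ₁ sin φ₂ − sin φ₁ cos φ₂ cos Δλ = 0.238088
θ = atan2(y, x) = 16.6814° → 16.6814° (mod 360°)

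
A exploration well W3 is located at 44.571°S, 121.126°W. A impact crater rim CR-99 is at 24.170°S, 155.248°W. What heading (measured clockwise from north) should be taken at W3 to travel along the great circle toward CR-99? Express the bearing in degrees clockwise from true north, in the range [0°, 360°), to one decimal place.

295.0°

Δλ = -34.1220°
y = sin Δλ · cos φ₂ = -0.511780
x = cos φ₁ sin φ₂ − sin φ₁ cos φ₂ cos Δλ = 0.238363
θ = atan2(y, x) = -65.0262° → 294.9738° (mod 360°)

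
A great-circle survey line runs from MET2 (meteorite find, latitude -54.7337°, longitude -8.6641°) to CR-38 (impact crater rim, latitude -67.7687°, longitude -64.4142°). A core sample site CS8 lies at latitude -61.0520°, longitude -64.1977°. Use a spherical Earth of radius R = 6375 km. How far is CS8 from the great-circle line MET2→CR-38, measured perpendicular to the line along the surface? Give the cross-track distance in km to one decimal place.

δ₁₃ = central angle MET2→CS8 = 0.510258 rad  (haversine)
θ₁₃ = bearing MET2→CS8 = 234.791°,  θ₁₂ = bearing MET2→CR-38 = 220.934°
dₓₜ = R·arcsin(sin δ₁₃ · sin(θ₁₃ − θ₁₂)) = 6375·arcsin(0.48840·sin(13.857°)) = 747.402 km
|dₓₜ| = 747.402 km

747.4 km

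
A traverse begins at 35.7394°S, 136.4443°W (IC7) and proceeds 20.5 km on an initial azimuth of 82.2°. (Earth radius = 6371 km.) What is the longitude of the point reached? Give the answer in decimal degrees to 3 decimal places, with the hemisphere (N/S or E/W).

δ = d/R = 20.5/6371 = 0.003218 rad
φ₂ = arcsin(sin φ₁ cos δ + cos φ₁ sin δ cos θ)
   = arcsin(-0.58410·0.99999 + 0.81168·0.00322·0.13572) = -35.71417°
λ₂ = λ₁ + atan2(sin θ sin δ cos φ₁, cos δ − sin φ₁ sin φ₂) = -136.21934°

136.219°W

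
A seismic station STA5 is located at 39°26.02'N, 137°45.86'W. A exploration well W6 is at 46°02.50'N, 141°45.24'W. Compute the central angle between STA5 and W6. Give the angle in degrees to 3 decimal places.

STA5: φ = +39.43367°, λ = -137.76433°
W6: φ = +46.04167°, λ = -141.75400°
Δφ = 6.6080°,  Δλ = -3.9897°
a = sin²(Δφ/2) + cos φ₁ cos φ₂ sin²(Δλ/2) = 0.003971
c = 2·arcsin(√a) = 0.126119 rad = 7.2261°

7.226°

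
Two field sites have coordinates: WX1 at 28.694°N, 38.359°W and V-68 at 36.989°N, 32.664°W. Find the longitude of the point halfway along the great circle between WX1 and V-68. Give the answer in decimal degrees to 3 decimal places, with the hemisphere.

35.645°W

Bx = cos φ₂ cos Δλ = 0.794809,  By = cos φ₂ sin Δλ = 0.079262
φₘ = atan2(sin φ₁ + sin φ₂, √((cos φ₁ + Bx)² + By²)) = 32.87369°
λₘ = λ₁ + atan2(By, cos φ₁ + Bx) = -35.64489°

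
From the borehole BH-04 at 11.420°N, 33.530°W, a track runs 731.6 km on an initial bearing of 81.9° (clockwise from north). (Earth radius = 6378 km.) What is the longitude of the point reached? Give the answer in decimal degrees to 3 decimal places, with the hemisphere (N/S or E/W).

δ = d/R = 731.6/6378 = 0.114707 rad
φ₂ = arcsin(sin φ₁ cos δ + cos φ₁ sin δ cos θ)
   = arcsin(0.19800·0.99343 + 0.98020·0.11446·0.14090) = 12.26925°
λ₂ = λ₁ + atan2(sin θ sin δ cos φ₁, cos δ − sin φ₁ sin φ₂) = -26.87087°

26.871°W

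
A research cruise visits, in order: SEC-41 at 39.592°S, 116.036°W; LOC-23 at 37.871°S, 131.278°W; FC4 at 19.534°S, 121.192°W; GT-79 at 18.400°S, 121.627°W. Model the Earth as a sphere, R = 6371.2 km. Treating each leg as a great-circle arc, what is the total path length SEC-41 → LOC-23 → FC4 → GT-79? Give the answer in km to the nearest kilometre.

3729 km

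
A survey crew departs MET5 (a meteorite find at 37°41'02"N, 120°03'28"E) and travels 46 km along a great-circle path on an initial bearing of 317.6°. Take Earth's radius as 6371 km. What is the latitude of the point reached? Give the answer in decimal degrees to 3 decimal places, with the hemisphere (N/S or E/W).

37.989°N

MET5: φ = +37.68389°, λ = +120.05778°
δ = d/R = 46/6371 = 0.007220 rad
φ₂ = arcsin(sin φ₁ cos δ + cos φ₁ sin δ cos θ)
   = arcsin(0.61130·0.99997 + 0.79140·0.00722·0.73846) = 37.98885°
λ₂ = λ₁ + atan2(sin θ sin δ cos φ₁, cos δ − sin φ₁ sin φ₂) = 119.70384°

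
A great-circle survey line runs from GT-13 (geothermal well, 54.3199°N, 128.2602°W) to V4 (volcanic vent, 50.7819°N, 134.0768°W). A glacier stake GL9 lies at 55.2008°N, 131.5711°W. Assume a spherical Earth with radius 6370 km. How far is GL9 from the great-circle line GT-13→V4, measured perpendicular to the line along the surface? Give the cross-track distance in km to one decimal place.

δ₁₃ = central angle GT-13→GL9 = 0.036712 rad  (haversine)
θ₁₃ = bearing GT-13→GL9 = 296.101°,  θ₁₂ = bearing GT-13→V4 = 227.330°
dₓₜ = R·arcsin(sin δ₁₃ · sin(θ₁₃ − θ₁₂)) = 6370·arcsin(0.03670·sin(68.771°)) = 217.976 km
|dₓₜ| = 217.976 km

218.0 km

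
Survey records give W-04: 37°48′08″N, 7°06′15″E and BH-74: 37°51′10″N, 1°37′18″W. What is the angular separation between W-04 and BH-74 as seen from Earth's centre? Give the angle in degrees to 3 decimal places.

6.890°

W-04: φ = +37.80222°, λ = +7.10417°
BH-74: φ = +37.85278°, λ = -1.62167°
Δφ = 0.0506°,  Δλ = -8.7258°
a = sin²(Δφ/2) + cos φ₁ cos φ₂ sin²(Δλ/2) = 0.003611
c = 2·arcsin(√a) = 0.120251 rad = 6.8899°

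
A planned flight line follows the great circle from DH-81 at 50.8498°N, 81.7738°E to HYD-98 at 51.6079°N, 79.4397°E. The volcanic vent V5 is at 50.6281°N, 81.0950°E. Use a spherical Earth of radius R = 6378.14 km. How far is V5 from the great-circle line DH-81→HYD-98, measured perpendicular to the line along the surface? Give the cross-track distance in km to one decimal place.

44.3 km

δ₁₃ = central angle DH-81→V5 = 0.008437 rad  (haversine)
θ₁₃ = bearing DH-81→V5 = 242.966°,  θ₁₂ = bearing DH-81→HYD-98 = 298.321°
dₓₜ = R·arcsin(sin δ₁₃ · sin(θ₁₃ − θ₁₂)) = 6378.14·arcsin(0.00844·sin(-55.355°)) = -44.272 km
|dₓₜ| = 44.272 km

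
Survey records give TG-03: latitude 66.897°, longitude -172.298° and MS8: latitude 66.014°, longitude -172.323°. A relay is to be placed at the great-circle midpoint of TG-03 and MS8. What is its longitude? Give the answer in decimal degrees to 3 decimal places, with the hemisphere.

Bx = cos φ₂ cos Δλ = 0.406513,  By = cos φ₂ sin Δλ = -0.000177
φₘ = atan2(sin φ₁ + sin φ₂, √((cos φ₁ + Bx)² + By²)) = 66.45550°
λₘ = λ₁ + atan2(By, cos φ₁ + Bx) = -172.31072°

172.311°W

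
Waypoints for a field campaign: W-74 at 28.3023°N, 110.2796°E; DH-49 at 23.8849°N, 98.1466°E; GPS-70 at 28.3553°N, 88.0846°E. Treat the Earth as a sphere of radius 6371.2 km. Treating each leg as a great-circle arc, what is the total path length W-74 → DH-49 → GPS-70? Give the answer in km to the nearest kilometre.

W-74→DH-49: c = 0.205072 rad, d = 1306.55 km
DH-49→GPS-70: c = 0.175831 rad, d = 1120.25 km
Total = 1306.55 + 1120.25 = 2426.81 km

2427 km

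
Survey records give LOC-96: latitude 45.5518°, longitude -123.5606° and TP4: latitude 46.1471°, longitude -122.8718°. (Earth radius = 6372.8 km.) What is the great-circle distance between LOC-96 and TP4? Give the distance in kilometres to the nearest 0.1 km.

Δφ = 0.5953°,  Δλ = 0.6888°
a = sin²(Δφ/2) + cos φ₁ cos φ₂ sin²(Δλ/2) = 0.000045
c = 2·arcsin(√a) = 0.013344 rad = 0.7646°
d = R·c = 6372.8 × 0.013344 = 85.0 km

85.0 km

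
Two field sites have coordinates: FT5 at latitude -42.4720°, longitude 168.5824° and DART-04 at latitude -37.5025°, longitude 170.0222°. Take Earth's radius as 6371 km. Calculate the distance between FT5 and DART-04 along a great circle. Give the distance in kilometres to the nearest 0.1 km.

Δφ = 4.9695°,  Δλ = 1.4398°
a = sin²(Δφ/2) + cos φ₁ cos φ₂ sin²(Δλ/2) = 0.001972
c = 2·arcsin(√a) = 0.088841 rad = 5.0902°
d = R·c = 6371 × 0.088841 = 566.0 km

566.0 km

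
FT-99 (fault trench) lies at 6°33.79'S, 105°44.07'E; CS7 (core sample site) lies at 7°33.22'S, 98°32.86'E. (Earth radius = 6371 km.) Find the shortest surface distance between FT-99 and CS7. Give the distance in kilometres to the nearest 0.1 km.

800.7 km

FT-99: φ = -6.56317°, λ = +105.73450°
CS7: φ = -7.55367°, λ = +98.54767°
Δφ = -0.9905°,  Δλ = -7.1868°
a = sin²(Δφ/2) + cos φ₁ cos φ₂ sin²(Δλ/2) = 0.003943
c = 2·arcsin(√a) = 0.125675 rad = 7.2007°
d = R·c = 6371 × 0.125675 = 800.7 km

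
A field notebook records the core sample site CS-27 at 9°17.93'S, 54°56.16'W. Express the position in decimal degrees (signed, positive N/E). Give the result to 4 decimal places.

lat: 9.2988° S → -9.2988°
lon: 54.9360° W → -54.9360°

-9.2988°, -54.9360°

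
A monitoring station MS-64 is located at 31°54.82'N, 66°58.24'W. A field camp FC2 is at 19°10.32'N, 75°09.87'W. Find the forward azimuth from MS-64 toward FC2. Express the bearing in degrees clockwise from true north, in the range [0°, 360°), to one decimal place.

MS-64: φ = +31.91367°, λ = -66.97067°
FC2: φ = +19.17200°, λ = -75.16450°
Δλ = -8.1938°
y = sin Δλ · cos φ₂ = -0.134618
x = cos φ₁ sin φ₂ − sin φ₁ cos φ₂ cos Δλ = -0.215458
θ = atan2(y, x) = -148.0030° → 211.9970° (mod 360°)

212.0°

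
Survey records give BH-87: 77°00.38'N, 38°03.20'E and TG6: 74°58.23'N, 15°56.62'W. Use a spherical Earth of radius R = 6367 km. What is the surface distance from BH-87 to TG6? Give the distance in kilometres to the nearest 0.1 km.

1417.0 km

BH-87: φ = +77.00633°, λ = +38.05333°
TG6: φ = +74.97050°, λ = -15.94367°
Δφ = -2.0358°,  Δλ = -53.9970°
a = sin²(Δφ/2) + cos φ₁ cos φ₂ sin²(Δλ/2) = 0.012332
c = 2·arcsin(√a) = 0.222554 rad = 12.7514°
d = R·c = 6367 × 0.222554 = 1417.0 km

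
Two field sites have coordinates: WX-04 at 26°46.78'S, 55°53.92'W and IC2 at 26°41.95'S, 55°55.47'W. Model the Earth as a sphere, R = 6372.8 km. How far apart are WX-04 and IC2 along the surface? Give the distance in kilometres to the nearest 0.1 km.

9.3 km

WX-04: φ = -26.77967°, λ = -55.89867°
IC2: φ = -26.69917°, λ = -55.92450°
Δφ = 0.0805°,  Δλ = -0.0258°
a = sin²(Δφ/2) + cos φ₁ cos φ₂ sin²(Δλ/2) = 0.000001
c = 2·arcsin(√a) = 0.001462 rad = 0.0837°
d = R·c = 6372.8 × 0.001462 = 9.3 km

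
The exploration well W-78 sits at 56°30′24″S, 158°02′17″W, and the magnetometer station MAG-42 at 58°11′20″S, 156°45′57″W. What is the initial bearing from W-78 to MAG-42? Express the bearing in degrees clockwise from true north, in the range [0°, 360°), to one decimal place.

W-78: φ = -56.50667°, λ = -158.03806°
MAG-42: φ = -58.18889°, λ = -156.76583°
Δλ = 1.2722°
y = sin Δλ · cos φ₂ = 0.011703
x = cos φ₁ sin φ₂ − sin φ₁ cos φ₂ cos Δλ = -0.029464
θ = atan2(y, x) = 158.3367° → 158.3367° (mod 360°)

158.3°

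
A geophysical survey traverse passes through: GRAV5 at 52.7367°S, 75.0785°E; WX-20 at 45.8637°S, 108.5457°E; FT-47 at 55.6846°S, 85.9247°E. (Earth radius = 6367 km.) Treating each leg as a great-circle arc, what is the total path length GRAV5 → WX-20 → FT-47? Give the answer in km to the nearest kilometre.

4431 km

GRAV5→WX-20: c = 0.395232 rad, d = 2516.44 km
WX-20→FT-47: c = 0.300649 rad, d = 1914.23 km
Total = 2516.44 + 1914.23 = 4430.67 km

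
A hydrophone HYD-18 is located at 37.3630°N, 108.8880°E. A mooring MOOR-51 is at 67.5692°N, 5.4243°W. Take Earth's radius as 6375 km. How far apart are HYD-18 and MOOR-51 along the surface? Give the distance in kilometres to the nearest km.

Δφ = 30.2062°,  Δλ = -114.3123°
a = sin²(Δφ/2) + cos φ₁ cos φ₂ sin²(Δλ/2) = 0.281956
c = 2·arcsin(√a) = 1.119550 rad = 64.1455°
d = R·c = 6375 × 1.119550 = 7137.1 km

7137 km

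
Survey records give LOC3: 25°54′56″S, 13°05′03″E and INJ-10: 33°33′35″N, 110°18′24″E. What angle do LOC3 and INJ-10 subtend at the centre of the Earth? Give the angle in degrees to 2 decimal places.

109.62°

LOC3: φ = -25.91556°, λ = +13.08417°
INJ-10: φ = +33.55972°, λ = +110.30667°
Δφ = 59.4753°,  Δλ = 97.2225°
a = sin²(Δφ/2) + cos φ₁ cos φ₂ sin²(Δλ/2) = 0.667916
c = 2·arcsin(√a) = 1.913285 rad = 109.6232°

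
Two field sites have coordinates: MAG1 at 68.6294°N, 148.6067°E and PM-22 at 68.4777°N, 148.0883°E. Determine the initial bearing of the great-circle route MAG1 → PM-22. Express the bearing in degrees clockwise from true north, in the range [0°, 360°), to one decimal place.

231.6°

Δλ = -0.5184°
y = sin Δλ · cos φ₂ = -0.003319
x = cos φ₁ sin φ₂ − sin φ₁ cos φ₂ cos Δλ = -0.002634
θ = atan2(y, x) = -128.4304° → 231.5696° (mod 360°)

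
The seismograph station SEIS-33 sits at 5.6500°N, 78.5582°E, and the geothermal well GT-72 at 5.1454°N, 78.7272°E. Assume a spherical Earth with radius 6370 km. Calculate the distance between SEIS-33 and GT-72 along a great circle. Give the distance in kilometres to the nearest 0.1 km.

Δφ = -0.5046°,  Δλ = 0.1690°
a = sin²(Δφ/2) + cos φ₁ cos φ₂ sin²(Δλ/2) = 0.000022
c = 2·arcsin(√a) = 0.009284 rad = 0.5319°
d = R·c = 6370 × 0.009284 = 59.1 km

59.1 km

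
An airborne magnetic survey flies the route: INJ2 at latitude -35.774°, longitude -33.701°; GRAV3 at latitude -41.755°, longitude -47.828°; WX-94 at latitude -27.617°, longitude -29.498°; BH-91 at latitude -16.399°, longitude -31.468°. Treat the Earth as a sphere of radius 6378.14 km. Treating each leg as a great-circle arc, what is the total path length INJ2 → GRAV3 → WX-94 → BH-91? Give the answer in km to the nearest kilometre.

4949 km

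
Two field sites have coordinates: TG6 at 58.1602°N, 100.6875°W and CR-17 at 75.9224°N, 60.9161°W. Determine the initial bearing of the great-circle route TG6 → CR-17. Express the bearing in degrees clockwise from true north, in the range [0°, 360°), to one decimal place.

23.8°

Δλ = 39.7714°
y = sin Δλ · cos φ₂ = 0.155604
x = cos φ₁ sin φ₂ − sin φ₁ cos φ₂ cos Δλ = 0.352882
θ = atan2(y, x) = 23.7952° → 23.7952° (mod 360°)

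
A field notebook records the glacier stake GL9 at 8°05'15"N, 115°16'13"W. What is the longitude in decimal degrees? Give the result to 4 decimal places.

115° + 16′/60 + 13″/3600 = 115 + 0.26667 + 0.00361 = 115.2703°

115.2703°W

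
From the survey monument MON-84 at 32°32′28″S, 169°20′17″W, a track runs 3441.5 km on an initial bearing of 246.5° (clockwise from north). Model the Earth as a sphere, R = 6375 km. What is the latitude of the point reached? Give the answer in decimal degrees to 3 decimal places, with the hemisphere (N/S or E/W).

39.360°S

MON-84: φ = -32.54111°, λ = -169.33806°
δ = d/R = 3441.5/6375 = 0.539843 rad
φ₂ = arcsin(sin φ₁ cos δ + cos φ₁ sin δ cos θ)
   = arcsin(-0.53790·0.85779 + 0.84301·0.51400·-0.39875) = -39.35988°
λ₂ = λ₁ + atan2(sin θ sin δ cos φ₁, cos δ − sin φ₁ sin φ₂) = 153.09753°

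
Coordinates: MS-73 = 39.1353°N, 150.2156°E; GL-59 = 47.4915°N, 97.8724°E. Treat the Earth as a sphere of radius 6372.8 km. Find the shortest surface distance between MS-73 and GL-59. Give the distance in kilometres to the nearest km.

4253 km

Δφ = 8.3562°,  Δλ = -52.3432°
a = sin²(Δφ/2) + cos φ₁ cos φ₂ sin²(Δλ/2) = 0.107266
c = 2·arcsin(√a) = 0.667345 rad = 38.2360°
d = R·c = 6372.8 × 0.667345 = 4252.9 km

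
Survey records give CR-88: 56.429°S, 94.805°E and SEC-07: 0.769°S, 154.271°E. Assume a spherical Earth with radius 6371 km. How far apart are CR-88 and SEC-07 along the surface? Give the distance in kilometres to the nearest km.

8119 km

Δφ = 55.6600°,  Δλ = 59.4660°
a = sin²(Δφ/2) + cos φ₁ cos φ₂ sin²(Δλ/2) = 0.353953
c = 2·arcsin(√a) = 1.274381 rad = 73.0167°
d = R·c = 6371 × 1.274381 = 8119.1 km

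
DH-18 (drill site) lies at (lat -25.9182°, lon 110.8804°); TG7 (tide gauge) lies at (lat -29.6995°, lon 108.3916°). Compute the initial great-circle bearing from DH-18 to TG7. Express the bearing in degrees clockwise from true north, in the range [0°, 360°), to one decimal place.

Δλ = -2.4888°
y = sin Δλ · cos φ₂ = -0.037720
x = cos φ₁ sin φ₂ − sin φ₁ cos φ₂ cos Δλ = -0.066306
θ = atan2(y, x) = -150.3657° → 209.6343° (mod 360°)

209.6°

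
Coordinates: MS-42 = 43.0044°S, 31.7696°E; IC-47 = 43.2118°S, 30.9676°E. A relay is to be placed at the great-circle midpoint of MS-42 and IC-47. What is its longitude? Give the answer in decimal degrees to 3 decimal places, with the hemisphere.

Bx = cos φ₂ cos Δλ = 0.728756,  By = cos φ₂ sin Δλ = -0.010201
φₘ = atan2(sin φ₁ + sin φ₂, √((cos φ₁ + Bx)² + By²)) = -43.10880°
λₘ = λ₁ + atan2(By, cos φ₁ + Bx) = 31.36928°

31.369°E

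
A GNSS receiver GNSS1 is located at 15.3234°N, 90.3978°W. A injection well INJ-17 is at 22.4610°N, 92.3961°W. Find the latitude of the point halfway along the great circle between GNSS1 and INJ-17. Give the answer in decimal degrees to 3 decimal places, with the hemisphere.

Bx = cos φ₂ cos Δλ = 0.923578,  By = cos φ₂ sin Δλ = -0.032225
φₘ = atan2(sin φ₁ + sin φ₂, √((cos φ₁ + Bx)² + By²)) = 18.89487°
λₘ = λ₁ + atan2(By, cos φ₁ + Bx) = -91.37562°

18.895°N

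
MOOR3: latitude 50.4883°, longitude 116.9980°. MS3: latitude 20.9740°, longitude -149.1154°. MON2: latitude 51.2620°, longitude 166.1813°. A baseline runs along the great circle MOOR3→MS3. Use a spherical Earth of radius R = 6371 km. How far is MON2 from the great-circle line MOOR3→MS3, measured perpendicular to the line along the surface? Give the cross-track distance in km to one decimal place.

δ₁₃ = central angle MOOR3→MON2 = 0.531569 rad  (haversine)
θ₁₃ = bearing MOOR3→MON2 = 69.113°,  θ₁₂ = bearing MOOR3→MS3 = 73.465°
dₓₜ = R·arcsin(sin δ₁₃ · sin(θ₁₃ − θ₁₂)) = 6371·arcsin(0.50689·sin(-4.352°)) = -245.110 km
|dₓₜ| = 245.110 km

245.1 km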